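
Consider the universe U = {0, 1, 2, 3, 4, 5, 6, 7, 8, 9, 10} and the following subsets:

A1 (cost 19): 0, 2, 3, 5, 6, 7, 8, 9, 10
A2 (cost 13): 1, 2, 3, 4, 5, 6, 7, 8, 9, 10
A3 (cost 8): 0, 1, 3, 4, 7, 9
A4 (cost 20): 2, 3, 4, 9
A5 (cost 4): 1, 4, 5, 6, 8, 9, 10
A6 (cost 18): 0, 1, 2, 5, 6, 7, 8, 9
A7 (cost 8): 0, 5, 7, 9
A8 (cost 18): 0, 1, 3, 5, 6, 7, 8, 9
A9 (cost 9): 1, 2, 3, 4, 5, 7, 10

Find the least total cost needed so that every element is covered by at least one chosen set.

21

A2, A3 cover every element at cost 13 + 8 = 21.
Any cover uses at least 2 sets; among all covering selections none totals below 21.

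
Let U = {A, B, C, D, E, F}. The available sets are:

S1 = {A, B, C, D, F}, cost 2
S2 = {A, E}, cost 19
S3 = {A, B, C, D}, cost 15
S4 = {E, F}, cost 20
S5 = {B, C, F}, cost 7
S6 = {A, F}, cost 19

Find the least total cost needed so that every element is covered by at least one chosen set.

S1, S2 cover every element at cost 2 + 19 = 21.
Any cover uses at least 2 sets; among all covering selections none totals below 21.

21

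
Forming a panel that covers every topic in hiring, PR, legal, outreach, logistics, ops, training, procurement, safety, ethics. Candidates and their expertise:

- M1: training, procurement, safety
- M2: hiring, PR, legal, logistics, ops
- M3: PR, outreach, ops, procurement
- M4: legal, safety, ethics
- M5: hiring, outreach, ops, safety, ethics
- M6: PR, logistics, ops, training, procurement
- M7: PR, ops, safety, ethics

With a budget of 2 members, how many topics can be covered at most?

9

Choosing M5, M6 covers {hiring, PR, outreach, logistics, ops, training, procurement, safety, ethics} — 9 topics.
No choice of 2 members does better; here legal is left uncovered.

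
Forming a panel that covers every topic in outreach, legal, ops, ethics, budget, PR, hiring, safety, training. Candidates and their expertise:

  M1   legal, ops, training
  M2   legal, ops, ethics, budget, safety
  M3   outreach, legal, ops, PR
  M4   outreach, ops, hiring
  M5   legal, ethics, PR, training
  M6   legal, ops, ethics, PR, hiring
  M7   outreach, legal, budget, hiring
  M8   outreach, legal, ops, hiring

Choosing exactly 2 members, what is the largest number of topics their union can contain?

7

Choosing M2, M3 covers {outreach, legal, ops, ethics, budget, PR, safety} — 7 topics.
No choice of 2 members does better; here hiring, training are left uncovered.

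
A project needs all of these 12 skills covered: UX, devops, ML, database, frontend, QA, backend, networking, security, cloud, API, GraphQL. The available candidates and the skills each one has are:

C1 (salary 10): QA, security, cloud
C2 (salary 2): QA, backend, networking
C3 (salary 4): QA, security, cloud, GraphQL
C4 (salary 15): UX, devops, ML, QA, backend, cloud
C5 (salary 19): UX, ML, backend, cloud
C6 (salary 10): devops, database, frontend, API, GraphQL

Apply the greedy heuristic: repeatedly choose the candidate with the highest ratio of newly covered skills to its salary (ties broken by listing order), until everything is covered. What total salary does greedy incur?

Pick 1: C2 adds 3 new (QA, backend, networking) at salary 2 (ratio 3/2).
Pick 2: C3 adds 3 new (security, cloud, GraphQL) at salary 4 (ratio 3/4).
Pick 3: C6 adds 4 new (devops, database, frontend, API) at salary 10 (ratio 4/10).
Pick 4: C4 adds 2 new (UX, ML) at salary 15 (ratio 2/15).
Greedy total salary: 2 + 4 + 10 + 15 = 31.

31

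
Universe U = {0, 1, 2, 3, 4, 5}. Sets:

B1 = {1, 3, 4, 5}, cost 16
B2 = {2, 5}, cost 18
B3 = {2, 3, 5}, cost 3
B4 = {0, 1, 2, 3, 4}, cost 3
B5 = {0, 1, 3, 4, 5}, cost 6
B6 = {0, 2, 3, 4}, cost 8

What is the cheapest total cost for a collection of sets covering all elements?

6

B3, B4 cover every element at cost 3 + 3 = 6.
Any cover uses at least 2 sets; among all covering selections none totals below 6.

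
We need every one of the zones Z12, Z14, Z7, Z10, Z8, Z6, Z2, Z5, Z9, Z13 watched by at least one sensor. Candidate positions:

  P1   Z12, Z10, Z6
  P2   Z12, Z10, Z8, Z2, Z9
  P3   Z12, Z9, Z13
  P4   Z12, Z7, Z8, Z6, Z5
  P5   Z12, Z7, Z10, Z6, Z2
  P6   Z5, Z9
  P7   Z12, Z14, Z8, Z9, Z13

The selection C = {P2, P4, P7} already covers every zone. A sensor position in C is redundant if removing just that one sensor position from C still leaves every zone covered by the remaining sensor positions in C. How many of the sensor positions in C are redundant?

0

Drop P2: Z10, Z2 uncovered — not redundant.
Drop P4: Z7, Z6, Z5 uncovered — not redundant.
Drop P7: Z14, Z13 uncovered — not redundant.
None of the sensor positions in C is redundant.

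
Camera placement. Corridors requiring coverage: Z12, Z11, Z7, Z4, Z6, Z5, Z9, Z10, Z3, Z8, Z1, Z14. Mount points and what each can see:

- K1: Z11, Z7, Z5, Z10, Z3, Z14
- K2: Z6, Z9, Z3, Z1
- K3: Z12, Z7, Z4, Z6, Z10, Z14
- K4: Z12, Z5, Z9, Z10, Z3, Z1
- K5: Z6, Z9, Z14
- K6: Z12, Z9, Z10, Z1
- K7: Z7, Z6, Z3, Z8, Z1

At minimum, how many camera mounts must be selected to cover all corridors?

K1, K2, K3, K7 together cover {Z12, Z11, Z7, Z4, Z6, Z5, Z9, Z10, Z3, Z8, Z1, Z14} — every corridor.
No 3 of the 7 camera mounts cover everything (all 35 triples fall short), so 4 is minimum.

4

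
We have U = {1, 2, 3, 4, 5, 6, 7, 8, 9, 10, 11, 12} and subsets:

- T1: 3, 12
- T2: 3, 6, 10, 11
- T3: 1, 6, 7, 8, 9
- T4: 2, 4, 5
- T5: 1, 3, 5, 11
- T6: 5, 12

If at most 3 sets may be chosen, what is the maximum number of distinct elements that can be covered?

Choosing T2, T3, T4 covers {1, 2, 3, 4, 5, 6, 7, 8, 9, 10, 11} — 11 elements.
No choice of 3 sets does better; here 12 is left uncovered.

11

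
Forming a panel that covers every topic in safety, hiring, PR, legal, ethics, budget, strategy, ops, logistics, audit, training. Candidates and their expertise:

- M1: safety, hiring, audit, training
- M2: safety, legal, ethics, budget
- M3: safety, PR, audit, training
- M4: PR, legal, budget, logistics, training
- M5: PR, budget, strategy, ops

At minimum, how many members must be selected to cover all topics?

4

M1, M2, M4, M5 together cover {safety, hiring, PR, legal, ethics, budget, strategy, ops, logistics, audit, training} — every topic.
No 3 of the 5 members cover everything (all 10 triples fall short), so 4 is minimum.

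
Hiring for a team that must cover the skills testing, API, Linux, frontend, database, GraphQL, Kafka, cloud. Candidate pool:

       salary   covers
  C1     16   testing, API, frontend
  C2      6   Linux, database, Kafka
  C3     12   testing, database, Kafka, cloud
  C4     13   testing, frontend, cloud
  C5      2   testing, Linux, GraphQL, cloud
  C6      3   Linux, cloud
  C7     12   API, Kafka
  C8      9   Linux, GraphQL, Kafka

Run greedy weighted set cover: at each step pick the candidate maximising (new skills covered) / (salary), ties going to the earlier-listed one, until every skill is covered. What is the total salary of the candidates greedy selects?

24

Pick 1: C5 adds 4 new (testing, Linux, GraphQL, cloud) at salary 2 (ratio 4/2).
Pick 2: C2 adds 2 new (database, Kafka) at salary 6 (ratio 2/6).
Pick 3: C1 adds 2 new (API, frontend) at salary 16 (ratio 2/16).
Greedy total salary: 2 + 6 + 16 = 24.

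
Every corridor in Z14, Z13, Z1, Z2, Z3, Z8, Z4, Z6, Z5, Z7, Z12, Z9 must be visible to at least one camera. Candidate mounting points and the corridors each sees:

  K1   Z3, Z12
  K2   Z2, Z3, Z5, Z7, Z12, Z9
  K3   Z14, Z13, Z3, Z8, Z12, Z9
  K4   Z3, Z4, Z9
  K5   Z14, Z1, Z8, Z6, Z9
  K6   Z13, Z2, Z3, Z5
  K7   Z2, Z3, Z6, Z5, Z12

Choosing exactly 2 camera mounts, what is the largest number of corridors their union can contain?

10

Choosing K2, K5 covers {Z14, Z1, Z2, Z3, Z8, Z6, Z5, Z7, Z12, Z9} — 10 corridors.
No choice of 2 camera mounts does better; here Z13, Z4 are left uncovered.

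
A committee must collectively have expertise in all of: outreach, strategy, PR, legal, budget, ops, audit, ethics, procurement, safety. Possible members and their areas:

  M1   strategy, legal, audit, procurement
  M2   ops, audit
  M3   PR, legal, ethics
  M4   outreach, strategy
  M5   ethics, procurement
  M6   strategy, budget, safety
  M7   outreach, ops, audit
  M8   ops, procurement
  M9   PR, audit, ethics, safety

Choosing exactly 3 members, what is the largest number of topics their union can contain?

Choosing M1, M7, M9 covers {outreach, strategy, PR, legal, ops, audit, ethics, procurement, safety} — 9 topics.
No choice of 3 members does better; here budget is left uncovered.

9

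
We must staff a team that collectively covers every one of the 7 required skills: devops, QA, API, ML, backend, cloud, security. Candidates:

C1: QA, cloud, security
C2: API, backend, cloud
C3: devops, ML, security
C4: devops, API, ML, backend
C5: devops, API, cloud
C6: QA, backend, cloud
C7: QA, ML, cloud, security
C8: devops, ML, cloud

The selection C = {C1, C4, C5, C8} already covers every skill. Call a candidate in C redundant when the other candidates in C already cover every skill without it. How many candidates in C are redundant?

Drop C1: QA, security uncovered — not redundant.
Drop C4: backend uncovered — not redundant.
Drop C5: the rest still cover every skill — redundant.
Drop C8: the rest still cover every skill — redundant.
2 redundant: C5, C8.

2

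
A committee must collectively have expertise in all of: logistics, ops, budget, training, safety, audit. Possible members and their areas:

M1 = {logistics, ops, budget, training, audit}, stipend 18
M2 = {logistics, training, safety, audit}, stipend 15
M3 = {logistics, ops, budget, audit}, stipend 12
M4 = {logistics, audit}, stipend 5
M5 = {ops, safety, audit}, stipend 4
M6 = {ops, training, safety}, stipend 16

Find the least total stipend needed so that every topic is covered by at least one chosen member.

22

M1, M5 cover every topic at stipend 18 + 4 = 22.
Any cover uses at least 2 members; among all covering selections none totals below 22.
Greedy by coverage-per-stipend would pick M5, M4, M1 for 27 — worse than the optimum 22.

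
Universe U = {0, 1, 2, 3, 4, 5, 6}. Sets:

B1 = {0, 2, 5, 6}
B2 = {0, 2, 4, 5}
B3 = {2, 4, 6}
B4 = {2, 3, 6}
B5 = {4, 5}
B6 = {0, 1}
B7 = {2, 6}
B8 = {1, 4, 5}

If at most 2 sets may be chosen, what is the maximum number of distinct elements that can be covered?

Choosing B1, B8 covers {0, 1, 2, 4, 5, 6} — 6 elements.
No choice of 2 sets does better; here 3 is left uncovered.

6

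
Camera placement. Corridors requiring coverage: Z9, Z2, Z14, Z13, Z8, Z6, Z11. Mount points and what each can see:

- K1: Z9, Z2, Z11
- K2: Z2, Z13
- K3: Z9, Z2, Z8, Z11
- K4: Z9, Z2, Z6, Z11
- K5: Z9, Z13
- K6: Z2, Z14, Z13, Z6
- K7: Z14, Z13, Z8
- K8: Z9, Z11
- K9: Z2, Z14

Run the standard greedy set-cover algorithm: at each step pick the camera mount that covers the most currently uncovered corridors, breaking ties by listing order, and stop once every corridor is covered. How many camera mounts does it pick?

Pick 1: K3 covers 4 new corridors (Z9, Z2, Z8, Z11).
Pick 2: K6 covers 3 new corridors (Z14, Z13, Z6).
Greedy uses 2 camera mounts.

2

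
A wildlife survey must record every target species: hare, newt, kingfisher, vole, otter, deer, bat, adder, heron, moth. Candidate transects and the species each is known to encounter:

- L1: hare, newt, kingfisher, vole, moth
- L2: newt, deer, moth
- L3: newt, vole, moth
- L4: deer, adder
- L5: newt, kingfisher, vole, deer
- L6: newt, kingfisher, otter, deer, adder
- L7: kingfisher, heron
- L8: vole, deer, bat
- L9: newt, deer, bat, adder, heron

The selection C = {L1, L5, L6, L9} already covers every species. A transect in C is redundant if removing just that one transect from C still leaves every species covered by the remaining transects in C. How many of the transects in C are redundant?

1

Drop L1: hare, moth uncovered — not redundant.
Drop L5: the rest still cover every species — redundant.
Drop L6: otter uncovered — not redundant.
Drop L9: bat, heron uncovered — not redundant.
1 redundant: L5.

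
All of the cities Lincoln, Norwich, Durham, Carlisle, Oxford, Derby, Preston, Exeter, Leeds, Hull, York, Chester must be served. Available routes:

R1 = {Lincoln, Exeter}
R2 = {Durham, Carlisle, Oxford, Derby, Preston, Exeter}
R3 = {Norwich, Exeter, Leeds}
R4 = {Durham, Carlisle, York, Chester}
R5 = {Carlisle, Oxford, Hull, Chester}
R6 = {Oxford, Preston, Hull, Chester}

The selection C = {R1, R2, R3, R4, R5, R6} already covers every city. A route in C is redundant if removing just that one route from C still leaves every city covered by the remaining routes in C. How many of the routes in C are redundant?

Drop R1: Lincoln uncovered — not redundant.
Drop R2: Derby uncovered — not redundant.
Drop R3: Norwich, Leeds uncovered — not redundant.
Drop R4: York uncovered — not redundant.
Drop R5: the rest still cover every city — redundant.
Drop R6: the rest still cover every city — redundant.
2 redundant: R5, R6.

2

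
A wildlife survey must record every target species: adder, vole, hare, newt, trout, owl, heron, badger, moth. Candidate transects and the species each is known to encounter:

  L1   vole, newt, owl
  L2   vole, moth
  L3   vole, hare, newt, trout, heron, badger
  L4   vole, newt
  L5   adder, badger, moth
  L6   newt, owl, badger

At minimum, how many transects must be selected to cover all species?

3

L1, L3, L5 together cover {adder, vole, hare, newt, trout, owl, heron, badger, moth} — every species.
No 2 of the 6 transects cover everything (all 15 pairs fall short), so 3 is minimum.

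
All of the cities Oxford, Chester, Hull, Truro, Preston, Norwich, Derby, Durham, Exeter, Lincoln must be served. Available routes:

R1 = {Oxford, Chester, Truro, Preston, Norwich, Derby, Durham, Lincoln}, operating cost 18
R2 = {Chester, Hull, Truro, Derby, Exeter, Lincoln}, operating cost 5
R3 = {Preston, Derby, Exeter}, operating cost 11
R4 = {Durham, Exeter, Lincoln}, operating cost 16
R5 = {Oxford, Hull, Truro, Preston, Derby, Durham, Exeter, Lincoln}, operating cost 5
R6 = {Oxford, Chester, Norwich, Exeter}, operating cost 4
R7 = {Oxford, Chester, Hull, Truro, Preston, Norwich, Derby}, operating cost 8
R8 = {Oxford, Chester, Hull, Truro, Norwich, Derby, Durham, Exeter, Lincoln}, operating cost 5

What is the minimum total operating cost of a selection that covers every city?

R5, R6 cover every city at operating cost 5 + 4 = 9.
Any cover uses at least 2 routes; among all covering selections none totals below 9.
Greedy by coverage-per-operating cost would pick R8, R5 for 10 — worse than the optimum 9.

9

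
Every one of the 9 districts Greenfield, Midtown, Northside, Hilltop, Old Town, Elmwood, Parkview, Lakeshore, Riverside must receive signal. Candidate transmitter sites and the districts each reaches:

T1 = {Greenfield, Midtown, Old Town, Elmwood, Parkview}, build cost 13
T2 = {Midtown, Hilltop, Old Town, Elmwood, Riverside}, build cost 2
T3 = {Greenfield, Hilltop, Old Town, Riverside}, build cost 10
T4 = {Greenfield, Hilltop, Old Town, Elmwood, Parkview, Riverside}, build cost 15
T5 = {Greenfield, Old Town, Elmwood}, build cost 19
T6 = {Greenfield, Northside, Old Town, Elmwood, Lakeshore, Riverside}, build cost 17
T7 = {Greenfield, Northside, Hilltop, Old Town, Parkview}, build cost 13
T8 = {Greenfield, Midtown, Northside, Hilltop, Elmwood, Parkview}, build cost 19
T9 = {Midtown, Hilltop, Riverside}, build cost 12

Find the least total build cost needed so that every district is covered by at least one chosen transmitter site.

T1, T2, T6 cover every district at build cost 13 + 2 + 17 = 32.
Any cover uses at least 2 transmitter sites; among all covering selections none totals below 32.

32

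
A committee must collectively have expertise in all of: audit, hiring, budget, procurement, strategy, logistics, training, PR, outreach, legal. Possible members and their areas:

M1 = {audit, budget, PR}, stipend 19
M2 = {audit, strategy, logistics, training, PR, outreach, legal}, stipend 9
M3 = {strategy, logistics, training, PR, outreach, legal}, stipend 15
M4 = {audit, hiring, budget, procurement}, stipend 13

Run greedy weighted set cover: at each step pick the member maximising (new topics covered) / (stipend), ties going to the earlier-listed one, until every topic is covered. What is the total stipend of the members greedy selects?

22

Pick 1: M2 adds 7 new (audit, strategy, logistics, training, PR, outreach, legal) at stipend 9 (ratio 7/9).
Pick 2: M4 adds 3 new (hiring, budget, procurement) at stipend 13 (ratio 3/13).
Greedy total stipend: 9 + 13 = 22.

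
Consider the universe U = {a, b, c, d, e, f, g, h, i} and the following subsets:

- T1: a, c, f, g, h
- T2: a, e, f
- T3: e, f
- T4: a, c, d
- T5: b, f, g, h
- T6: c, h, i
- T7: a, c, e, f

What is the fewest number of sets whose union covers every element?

4

T2, T4, T5, T6 together cover {a, b, c, d, e, f, g, h, i} — every element.
No 3 of the 7 sets cover everything (all 35 triples fall short), so 4 is minimum.
Greedy (largest uncovered first) would take T1, T2, T4, T5, T6 — 5 sets — but 4 suffice.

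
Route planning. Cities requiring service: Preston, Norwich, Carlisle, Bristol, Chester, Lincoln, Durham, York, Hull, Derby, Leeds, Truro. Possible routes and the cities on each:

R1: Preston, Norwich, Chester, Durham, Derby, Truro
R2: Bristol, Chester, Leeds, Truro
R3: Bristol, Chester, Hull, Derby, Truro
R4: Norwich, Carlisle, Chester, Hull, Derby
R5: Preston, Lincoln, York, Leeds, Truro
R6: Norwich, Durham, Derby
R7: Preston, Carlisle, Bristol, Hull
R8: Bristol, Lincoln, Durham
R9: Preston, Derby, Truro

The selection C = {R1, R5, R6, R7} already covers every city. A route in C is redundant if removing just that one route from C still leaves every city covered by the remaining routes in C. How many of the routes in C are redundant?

Drop R1: Chester uncovered — not redundant.
Drop R5: Lincoln, York, Leeds uncovered — not redundant.
Drop R6: the rest still cover every city — redundant.
Drop R7: Carlisle, Bristol, Hull uncovered — not redundant.
1 redundant: R6.

1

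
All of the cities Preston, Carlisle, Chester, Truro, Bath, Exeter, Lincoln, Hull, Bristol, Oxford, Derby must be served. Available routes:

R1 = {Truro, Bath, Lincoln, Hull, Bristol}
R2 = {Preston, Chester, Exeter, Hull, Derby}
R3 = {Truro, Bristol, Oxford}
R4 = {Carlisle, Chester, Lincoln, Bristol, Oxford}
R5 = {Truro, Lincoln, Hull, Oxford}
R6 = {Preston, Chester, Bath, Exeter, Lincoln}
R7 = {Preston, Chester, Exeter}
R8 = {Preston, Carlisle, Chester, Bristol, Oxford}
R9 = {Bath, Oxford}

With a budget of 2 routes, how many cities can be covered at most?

Choosing R1, R2 covers {Preston, Chester, Truro, Bath, Exeter, Lincoln, Hull, Bristol, Derby} — 9 cities.
No choice of 2 routes does better; here Carlisle, Oxford are left uncovered.

9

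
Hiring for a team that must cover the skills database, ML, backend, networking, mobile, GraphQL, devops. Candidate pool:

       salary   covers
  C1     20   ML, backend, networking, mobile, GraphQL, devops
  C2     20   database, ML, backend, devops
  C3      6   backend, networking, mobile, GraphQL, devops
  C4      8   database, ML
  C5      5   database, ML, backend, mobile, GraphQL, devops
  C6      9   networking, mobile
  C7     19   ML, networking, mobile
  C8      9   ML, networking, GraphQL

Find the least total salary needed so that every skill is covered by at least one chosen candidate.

C3, C5 cover every skill at salary 6 + 5 = 11.
Any cover uses at least 2 candidates; among all covering selections none totals below 11.

11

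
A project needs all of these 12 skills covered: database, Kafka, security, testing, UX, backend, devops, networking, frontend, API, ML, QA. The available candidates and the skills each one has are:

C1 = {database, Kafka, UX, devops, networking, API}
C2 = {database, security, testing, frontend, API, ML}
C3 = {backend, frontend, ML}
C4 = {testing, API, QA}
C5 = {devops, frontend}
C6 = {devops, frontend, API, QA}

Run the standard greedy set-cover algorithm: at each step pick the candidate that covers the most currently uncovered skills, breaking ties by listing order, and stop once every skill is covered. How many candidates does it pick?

4

Pick 1: C1 covers 6 new skills (database, Kafka, UX, devops, networking, API).
Pick 2: C2 covers 4 new skills (security, testing, frontend, ML).
Pick 3: C3 covers 1 new skills (backend).
Pick 4: C4 covers 1 new skills (QA).
Greedy uses 4 candidates.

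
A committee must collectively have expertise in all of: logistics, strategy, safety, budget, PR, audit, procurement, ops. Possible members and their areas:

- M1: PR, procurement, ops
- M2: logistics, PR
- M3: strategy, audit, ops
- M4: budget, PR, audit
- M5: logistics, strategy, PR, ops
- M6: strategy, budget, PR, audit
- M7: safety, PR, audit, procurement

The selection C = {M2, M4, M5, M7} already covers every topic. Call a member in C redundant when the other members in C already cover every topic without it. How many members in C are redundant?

Drop M2: the rest still cover every topic — redundant.
Drop M4: budget uncovered — not redundant.
Drop M5: strategy, ops uncovered — not redundant.
Drop M7: safety, procurement uncovered — not redundant.
1 redundant: M2.

1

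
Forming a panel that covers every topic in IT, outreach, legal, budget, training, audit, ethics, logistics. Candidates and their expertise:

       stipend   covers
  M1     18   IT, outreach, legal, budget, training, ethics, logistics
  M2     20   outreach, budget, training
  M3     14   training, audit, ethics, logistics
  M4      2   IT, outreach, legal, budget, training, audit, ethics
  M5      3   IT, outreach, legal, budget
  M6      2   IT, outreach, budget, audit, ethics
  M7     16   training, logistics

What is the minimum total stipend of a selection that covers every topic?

M3, M4 cover every topic at stipend 14 + 2 = 16.
Any cover uses at least 2 members; among all covering selections none totals below 16.

16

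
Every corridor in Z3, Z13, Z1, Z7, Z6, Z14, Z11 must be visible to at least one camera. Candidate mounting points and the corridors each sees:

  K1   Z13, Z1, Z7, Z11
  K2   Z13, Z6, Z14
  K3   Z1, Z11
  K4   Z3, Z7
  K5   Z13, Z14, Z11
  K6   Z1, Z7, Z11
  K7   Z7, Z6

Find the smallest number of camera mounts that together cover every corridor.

3

K1, K2, K4 together cover {Z3, Z13, Z1, Z7, Z6, Z14, Z11} — every corridor.
No 2 of the 7 camera mounts cover everything (all 21 pairs fall short), so 3 is minimum.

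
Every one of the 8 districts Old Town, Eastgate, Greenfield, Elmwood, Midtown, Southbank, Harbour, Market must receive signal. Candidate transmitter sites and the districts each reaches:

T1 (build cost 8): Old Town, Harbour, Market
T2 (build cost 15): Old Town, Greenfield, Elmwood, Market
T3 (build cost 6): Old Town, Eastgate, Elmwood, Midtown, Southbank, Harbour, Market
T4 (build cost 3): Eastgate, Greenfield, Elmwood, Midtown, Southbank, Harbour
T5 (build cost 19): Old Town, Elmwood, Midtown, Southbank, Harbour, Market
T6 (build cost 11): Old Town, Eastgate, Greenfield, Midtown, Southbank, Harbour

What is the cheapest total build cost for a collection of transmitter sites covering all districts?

T3, T4 cover every district at build cost 6 + 3 = 9.
Any cover uses at least 2 transmitter sites; among all covering selections none totals below 9.

9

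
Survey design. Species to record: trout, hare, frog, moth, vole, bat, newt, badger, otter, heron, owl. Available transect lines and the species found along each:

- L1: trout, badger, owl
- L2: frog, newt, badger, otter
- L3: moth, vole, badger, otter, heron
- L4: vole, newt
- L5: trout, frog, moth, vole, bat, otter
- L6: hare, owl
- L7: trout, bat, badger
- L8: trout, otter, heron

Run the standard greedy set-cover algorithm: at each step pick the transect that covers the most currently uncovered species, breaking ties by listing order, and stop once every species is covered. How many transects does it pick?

5

Pick 1: L5 covers 6 new species (trout, frog, moth, vole, bat, otter).
Pick 2: L1 covers 2 new species (badger, owl).
Pick 3: L2 covers 1 new species (newt).
Pick 4: L3 covers 1 new species (heron).
Pick 5: L6 covers 1 new species (hare).
Greedy uses 5 transects. (The true minimum is 4.)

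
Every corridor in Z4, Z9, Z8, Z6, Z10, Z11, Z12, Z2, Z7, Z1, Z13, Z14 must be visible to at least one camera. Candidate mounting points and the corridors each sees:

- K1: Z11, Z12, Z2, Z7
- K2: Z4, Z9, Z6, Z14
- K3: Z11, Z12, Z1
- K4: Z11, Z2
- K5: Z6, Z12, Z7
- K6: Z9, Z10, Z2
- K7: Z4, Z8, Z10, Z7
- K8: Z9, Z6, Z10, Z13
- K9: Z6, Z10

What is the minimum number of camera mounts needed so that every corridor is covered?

5

K1, K2, K3, K7, K8 together cover {Z4, Z9, Z8, Z6, Z10, Z11, Z12, Z2, Z7, Z1, Z13, Z14} — every corridor.
No 4 of the 9 camera mounts cover everything (all 126 size-4 selections fall short), so 5 is minimum.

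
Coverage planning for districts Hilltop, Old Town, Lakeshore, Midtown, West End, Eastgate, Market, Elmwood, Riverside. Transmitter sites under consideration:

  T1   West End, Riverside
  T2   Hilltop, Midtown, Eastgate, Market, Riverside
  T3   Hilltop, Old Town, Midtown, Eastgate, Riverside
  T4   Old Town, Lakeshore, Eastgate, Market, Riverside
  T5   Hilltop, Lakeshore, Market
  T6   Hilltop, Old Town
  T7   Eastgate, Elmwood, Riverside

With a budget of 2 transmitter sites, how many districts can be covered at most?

Choosing T2, T4 covers {Hilltop, Old Town, Lakeshore, Midtown, Eastgate, Market, Riverside} — 7 districts.
No choice of 2 transmitter sites does better; here West End, Elmwood are left uncovered.

7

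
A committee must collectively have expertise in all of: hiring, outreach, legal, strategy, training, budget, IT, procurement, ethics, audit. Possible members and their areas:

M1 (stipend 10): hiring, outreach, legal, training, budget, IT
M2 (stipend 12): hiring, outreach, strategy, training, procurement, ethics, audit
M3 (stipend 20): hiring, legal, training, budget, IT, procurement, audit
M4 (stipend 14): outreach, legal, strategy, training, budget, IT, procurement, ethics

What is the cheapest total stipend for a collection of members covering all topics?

22

M1, M2 cover every topic at stipend 10 + 12 = 22.
Any cover uses at least 2 members; among all covering selections none totals below 22.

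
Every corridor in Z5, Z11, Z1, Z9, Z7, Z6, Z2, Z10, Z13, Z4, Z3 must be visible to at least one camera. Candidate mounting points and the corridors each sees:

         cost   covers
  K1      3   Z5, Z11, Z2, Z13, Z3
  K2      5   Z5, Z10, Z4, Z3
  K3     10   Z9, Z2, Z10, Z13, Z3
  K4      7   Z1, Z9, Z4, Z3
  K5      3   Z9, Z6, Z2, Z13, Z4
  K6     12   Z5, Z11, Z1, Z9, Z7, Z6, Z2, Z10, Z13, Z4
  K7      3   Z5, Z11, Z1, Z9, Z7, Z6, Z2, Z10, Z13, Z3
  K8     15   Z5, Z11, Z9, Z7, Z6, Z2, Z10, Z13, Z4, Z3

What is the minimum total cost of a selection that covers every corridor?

6

K5, K7 cover every corridor at cost 3 + 3 = 6.
Any cover uses at least 2 camera mounts; among all covering selections none totals below 6.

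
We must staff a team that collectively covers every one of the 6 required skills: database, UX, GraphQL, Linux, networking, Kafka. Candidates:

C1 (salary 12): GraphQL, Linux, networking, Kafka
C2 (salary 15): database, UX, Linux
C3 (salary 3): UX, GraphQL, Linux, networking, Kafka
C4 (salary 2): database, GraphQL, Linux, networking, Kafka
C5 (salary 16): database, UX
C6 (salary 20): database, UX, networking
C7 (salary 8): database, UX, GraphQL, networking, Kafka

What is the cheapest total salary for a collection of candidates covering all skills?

C3, C4 cover every skill at salary 3 + 2 = 5.
Any cover uses at least 2 candidates; among all covering selections none totals below 5.

5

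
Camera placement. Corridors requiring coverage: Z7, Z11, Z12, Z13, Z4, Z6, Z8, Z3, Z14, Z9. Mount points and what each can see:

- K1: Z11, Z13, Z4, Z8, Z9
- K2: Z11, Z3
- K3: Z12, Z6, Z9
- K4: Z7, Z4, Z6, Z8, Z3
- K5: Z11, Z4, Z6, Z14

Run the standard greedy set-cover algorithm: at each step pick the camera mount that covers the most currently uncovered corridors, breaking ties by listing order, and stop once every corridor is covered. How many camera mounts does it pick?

Pick 1: K1 covers 5 new corridors (Z11, Z13, Z4, Z8, Z9).
Pick 2: K4 covers 3 new corridors (Z7, Z6, Z3).
Pick 3: K3 covers 1 new corridors (Z12).
Pick 4: K5 covers 1 new corridors (Z14).
Greedy uses 4 camera mounts.

4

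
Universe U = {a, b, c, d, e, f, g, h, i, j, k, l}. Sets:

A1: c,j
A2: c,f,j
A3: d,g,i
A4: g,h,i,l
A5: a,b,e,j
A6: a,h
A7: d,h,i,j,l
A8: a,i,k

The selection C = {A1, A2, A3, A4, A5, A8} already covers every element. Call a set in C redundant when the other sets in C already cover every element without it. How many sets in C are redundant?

Drop A1: the rest still cover every element — redundant.
Drop A2: f uncovered — not redundant.
Drop A3: d uncovered — not redundant.
Drop A4: h, l uncovered — not redundant.
Drop A5: b, e uncovered — not redundant.
Drop A8: k uncovered — not redundant.
1 redundant: A1.

1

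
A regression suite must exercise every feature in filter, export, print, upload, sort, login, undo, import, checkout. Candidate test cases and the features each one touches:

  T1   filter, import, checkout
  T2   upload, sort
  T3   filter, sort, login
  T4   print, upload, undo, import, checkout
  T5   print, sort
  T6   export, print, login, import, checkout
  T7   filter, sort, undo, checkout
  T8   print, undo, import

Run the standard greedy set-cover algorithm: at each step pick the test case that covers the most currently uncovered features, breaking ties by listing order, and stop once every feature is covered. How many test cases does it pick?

Pick 1: T4 covers 5 new features (print, upload, undo, import, checkout).
Pick 2: T3 covers 3 new features (filter, sort, login).
Pick 3: T6 covers 1 new features (export).
Greedy uses 3 test cases.

3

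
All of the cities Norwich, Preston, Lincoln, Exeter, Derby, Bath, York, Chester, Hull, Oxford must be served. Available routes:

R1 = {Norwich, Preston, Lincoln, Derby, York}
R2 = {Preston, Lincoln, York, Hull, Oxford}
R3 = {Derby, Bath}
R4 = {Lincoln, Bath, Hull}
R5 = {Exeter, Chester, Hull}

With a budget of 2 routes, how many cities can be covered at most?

8

Choosing R1, R5 covers {Norwich, Preston, Lincoln, Exeter, Derby, York, Chester, Hull} — 8 cities.
No choice of 2 routes does better; here Bath, Oxford are left uncovered.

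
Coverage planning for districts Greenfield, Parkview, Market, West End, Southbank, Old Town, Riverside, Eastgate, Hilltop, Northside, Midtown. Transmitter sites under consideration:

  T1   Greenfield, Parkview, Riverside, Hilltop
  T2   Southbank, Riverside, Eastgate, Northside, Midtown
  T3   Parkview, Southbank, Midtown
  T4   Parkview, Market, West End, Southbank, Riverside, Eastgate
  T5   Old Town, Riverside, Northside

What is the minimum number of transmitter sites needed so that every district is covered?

4

T1, T2, T4, T5 together cover {Greenfield, Parkview, Market, West End, Southbank, Old Town, Riverside, Eastgate, Hilltop, Northside, Midtown} — every district.
No 3 of the 5 transmitter sites cover everything (all 10 triples fall short), so 4 is minimum.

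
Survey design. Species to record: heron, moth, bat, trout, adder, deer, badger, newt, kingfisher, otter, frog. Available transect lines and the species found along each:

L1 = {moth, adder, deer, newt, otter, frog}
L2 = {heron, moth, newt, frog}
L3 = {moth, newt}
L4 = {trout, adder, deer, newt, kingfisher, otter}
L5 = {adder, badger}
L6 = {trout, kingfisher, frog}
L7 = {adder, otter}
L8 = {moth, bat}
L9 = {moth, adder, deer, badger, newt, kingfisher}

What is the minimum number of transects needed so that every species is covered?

4

L2, L4, L5, L8 together cover {heron, moth, bat, trout, adder, deer, badger, newt, kingfisher, otter, frog} — every species.
No 3 of the 9 transects cover everything (all 84 triples fall short), so 4 is minimum.
Greedy (largest uncovered first) would take L1, L4, L2, L5, L8 — 5 transects — but 4 suffice.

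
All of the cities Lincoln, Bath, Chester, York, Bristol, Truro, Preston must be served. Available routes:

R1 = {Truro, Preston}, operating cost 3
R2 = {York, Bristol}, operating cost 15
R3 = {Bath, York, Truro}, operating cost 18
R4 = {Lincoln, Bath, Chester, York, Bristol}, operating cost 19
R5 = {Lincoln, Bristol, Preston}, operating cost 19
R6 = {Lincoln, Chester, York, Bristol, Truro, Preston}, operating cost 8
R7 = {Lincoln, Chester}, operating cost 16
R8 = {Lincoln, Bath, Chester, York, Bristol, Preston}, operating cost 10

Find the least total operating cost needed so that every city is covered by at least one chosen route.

R1, R8 cover every city at operating cost 3 + 10 = 13.
Any cover uses at least 2 routes; among all covering selections none totals below 13.
Greedy by coverage-per-operating cost would pick R6, R8 for 18 — worse than the optimum 13.

13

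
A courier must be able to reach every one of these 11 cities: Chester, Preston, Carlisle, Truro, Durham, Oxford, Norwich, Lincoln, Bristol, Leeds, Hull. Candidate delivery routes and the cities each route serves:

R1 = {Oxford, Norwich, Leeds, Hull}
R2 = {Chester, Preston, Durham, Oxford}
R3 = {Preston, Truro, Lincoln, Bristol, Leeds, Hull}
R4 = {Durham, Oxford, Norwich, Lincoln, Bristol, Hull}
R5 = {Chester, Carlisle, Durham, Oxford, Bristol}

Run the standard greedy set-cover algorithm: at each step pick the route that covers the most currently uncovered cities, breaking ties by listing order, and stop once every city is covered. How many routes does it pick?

3

Pick 1: R3 covers 6 new cities (Preston, Truro, Lincoln, Bristol, Leeds, Hull).
Pick 2: R5 covers 4 new cities (Chester, Carlisle, Durham, Oxford).
Pick 3: R1 covers 1 new cities (Norwich).
Greedy uses 3 routes.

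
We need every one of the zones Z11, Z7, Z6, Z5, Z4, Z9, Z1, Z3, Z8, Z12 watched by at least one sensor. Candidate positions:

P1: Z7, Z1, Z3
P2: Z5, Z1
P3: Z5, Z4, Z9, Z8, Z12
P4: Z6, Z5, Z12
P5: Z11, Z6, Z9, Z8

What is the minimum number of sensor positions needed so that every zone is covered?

P1, P3, P5 together cover {Z11, Z7, Z6, Z5, Z4, Z9, Z1, Z3, Z8, Z12} — every zone.
No 2 of the 5 sensor positions cover everything (all 10 pairs fall short), so 3 is minimum.

3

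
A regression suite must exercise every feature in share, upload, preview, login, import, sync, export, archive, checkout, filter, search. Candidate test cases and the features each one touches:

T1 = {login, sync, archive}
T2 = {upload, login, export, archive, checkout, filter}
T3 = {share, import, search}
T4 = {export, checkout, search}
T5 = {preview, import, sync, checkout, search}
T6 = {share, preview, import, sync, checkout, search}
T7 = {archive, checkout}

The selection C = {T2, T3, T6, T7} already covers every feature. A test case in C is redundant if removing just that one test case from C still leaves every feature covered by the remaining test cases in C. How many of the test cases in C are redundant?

2

Drop T2: upload, login, export, filter uncovered — not redundant.
Drop T3: the rest still cover every feature — redundant.
Drop T6: preview, sync uncovered — not redundant.
Drop T7: the rest still cover every feature — redundant.
2 redundant: T3, T7.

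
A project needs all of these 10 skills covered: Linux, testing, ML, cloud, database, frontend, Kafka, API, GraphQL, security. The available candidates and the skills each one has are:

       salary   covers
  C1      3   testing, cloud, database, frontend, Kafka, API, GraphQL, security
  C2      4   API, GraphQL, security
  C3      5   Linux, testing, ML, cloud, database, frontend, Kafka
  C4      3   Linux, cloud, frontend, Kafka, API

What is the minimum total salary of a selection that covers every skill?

C1, C3 cover every skill at salary 3 + 5 = 8.
Any cover uses at least 2 candidates; among all covering selections none totals below 8.

8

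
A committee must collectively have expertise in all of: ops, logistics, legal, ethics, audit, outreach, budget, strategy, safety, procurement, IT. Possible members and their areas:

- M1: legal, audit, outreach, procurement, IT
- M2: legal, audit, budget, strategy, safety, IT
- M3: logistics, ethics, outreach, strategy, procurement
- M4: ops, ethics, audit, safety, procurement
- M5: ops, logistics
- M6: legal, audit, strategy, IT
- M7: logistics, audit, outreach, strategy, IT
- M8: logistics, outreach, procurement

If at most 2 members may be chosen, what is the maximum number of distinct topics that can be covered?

Choosing M2, M3 covers {logistics, legal, ethics, audit, outreach, budget, strategy, safety, procurement, IT} — 10 topics.
No choice of 2 members does better; here ops is left uncovered.

10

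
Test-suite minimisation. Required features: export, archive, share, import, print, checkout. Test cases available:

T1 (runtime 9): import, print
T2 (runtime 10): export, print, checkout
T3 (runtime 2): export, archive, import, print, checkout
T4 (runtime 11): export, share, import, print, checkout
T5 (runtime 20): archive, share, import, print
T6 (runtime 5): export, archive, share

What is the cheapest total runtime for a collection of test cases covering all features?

7

T3, T6 cover every feature at runtime 2 + 5 = 7.
Any cover uses at least 2 test cases; among all covering selections none totals below 7.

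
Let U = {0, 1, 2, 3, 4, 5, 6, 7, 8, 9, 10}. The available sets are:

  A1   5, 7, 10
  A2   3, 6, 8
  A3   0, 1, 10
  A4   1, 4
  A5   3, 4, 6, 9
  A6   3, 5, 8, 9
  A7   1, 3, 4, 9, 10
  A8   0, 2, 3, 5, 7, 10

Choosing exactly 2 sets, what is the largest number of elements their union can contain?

9

Choosing A5, A8 covers {0, 2, 3, 4, 5, 6, 7, 9, 10} — 9 elements.
No choice of 2 sets does better; here 1, 8 are left uncovered.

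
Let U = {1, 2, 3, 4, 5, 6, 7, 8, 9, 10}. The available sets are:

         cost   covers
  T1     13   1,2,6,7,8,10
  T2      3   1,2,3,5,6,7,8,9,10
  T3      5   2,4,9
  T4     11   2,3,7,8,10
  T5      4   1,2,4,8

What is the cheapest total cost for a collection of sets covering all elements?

7

T2, T5 cover every element at cost 3 + 4 = 7.
Any cover uses at least 2 sets; among all covering selections none totals below 7.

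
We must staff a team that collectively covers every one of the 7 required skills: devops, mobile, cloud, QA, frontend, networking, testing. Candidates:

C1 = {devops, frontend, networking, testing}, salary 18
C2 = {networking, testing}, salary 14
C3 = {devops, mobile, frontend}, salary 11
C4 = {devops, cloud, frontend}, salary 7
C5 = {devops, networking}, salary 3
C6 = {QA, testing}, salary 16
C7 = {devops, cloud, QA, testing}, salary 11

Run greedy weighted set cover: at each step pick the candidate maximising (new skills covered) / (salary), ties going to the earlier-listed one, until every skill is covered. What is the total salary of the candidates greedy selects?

32

Pick 1: C5 adds 2 new (devops, networking) at salary 3 (ratio 2/3).
Pick 2: C4 adds 2 new (cloud, frontend) at salary 7 (ratio 2/7).
Pick 3: C7 adds 2 new (QA, testing) at salary 11 (ratio 2/11).
Pick 4: C3 adds 1 new (mobile) at salary 11 (ratio 1/11).
Greedy total salary: 3 + 7 + 11 + 11 = 32. (The true optimum is 25, so greedy overshoots here.)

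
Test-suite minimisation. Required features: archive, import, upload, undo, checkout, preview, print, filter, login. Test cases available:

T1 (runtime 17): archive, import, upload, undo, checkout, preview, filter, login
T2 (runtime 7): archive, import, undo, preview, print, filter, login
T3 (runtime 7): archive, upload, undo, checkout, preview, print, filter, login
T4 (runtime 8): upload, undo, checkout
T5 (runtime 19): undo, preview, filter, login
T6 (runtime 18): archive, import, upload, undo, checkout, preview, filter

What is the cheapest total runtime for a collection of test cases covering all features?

T2, T3 cover every feature at runtime 7 + 7 = 14.
Any cover uses at least 2 test cases; among all covering selections none totals below 14.

14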